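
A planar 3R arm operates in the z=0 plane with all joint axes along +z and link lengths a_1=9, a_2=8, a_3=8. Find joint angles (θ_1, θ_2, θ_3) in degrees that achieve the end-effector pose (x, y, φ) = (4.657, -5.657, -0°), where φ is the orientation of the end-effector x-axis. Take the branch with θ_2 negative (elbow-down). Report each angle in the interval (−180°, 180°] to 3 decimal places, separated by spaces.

-61.164 -135.000 -163.837

wrist centre = target − a_3·(cos φ, sin φ) = (-3.3430, -5.6570)
cos θ_2 = (43.1773−9²−8²)/(2·9·8) = -0.7071; θ_2 = -134.9996° (elbow-down)
β = atan2(-5.6570,-3.3430) = -120.5809°; ψ = atan2(-5.6569,3.3432) = -59.4172°
θ_1 = β − ψ = -61.1637°
θ_3 = φ − θ_1 − θ_2 = -163.8367° (wrapped to (-180°,180°])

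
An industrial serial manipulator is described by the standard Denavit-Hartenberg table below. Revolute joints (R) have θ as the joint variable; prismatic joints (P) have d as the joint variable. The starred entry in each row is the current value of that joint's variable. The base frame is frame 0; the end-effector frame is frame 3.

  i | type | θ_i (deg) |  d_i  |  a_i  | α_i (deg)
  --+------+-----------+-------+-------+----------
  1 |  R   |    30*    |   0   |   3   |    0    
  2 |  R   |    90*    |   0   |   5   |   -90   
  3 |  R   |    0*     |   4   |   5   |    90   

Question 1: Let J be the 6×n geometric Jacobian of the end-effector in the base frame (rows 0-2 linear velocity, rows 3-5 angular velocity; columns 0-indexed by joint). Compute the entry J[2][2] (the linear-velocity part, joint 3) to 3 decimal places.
-5.000

axis z_2 = (-0.8660,-0.5000,0.0000); lever o_n−o_2 = (-5.9641,2.3301,0.0000)
cross product → J_v[:, 2] = (-0.0000,-0.0000,-5.0000)
J_ω[:, 2] = z_2
entry J[2][2] = -5.0000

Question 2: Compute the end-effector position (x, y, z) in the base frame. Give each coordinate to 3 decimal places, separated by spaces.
after link 1: o_1 = (2.5981, 1.5000, 0.0000)
after link 2: o_2 = (0.0981, 5.8301, 0.0000)
after link 3: o_3 = (-5.8660, 8.1603, 0.0000)

-5.866 8.160 0.000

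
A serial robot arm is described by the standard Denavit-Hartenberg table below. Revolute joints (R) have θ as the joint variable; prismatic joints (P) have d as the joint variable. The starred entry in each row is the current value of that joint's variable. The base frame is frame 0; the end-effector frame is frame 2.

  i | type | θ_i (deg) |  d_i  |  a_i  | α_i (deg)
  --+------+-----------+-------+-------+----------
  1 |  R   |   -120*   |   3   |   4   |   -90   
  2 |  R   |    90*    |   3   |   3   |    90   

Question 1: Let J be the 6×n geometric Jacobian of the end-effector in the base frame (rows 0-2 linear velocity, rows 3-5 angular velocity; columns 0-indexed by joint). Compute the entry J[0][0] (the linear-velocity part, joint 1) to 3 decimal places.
axis z_0 = ẑ; lever o_n−o_0 = (0.5981,-4.9641,0.0000)
cross product → J_v[:, 0] = (4.9641,0.5981,-0.0000)
J_ω[:, 0] = z_0
entry J[0][0] = 4.9641

4.964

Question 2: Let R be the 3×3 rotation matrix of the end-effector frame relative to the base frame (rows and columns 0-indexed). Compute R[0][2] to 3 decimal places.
End-effector z-axis (col 2 of R) = (-0.5000,-0.8660,0.0000)
R[0][2] = -0.5000

-0.500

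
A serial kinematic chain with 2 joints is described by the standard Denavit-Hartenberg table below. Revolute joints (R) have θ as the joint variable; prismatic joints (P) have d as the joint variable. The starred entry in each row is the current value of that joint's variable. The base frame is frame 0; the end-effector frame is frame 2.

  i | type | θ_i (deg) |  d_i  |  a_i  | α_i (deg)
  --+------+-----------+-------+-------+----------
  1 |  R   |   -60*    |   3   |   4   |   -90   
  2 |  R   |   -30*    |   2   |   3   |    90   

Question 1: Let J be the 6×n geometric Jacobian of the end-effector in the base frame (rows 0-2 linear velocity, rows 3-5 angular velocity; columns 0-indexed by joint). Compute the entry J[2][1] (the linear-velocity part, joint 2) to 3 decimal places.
axis z_1 = (0.8660,0.5000,0.0000); lever o_n−o_1 = (3.0311,-1.2500,1.5000)
cross product → J_v[:, 1] = (0.7500,-1.2990,-2.5981)
J_ω[:, 1] = z_1
entry J[2][1] = -2.5981

-2.598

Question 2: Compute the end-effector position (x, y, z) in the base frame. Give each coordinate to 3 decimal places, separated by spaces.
5.031 -4.714 4.500

after link 1: o_1 = (2.0000, -3.4641, 3.0000)
after link 2: o_2 = (5.0311, -4.7141, 4.5000)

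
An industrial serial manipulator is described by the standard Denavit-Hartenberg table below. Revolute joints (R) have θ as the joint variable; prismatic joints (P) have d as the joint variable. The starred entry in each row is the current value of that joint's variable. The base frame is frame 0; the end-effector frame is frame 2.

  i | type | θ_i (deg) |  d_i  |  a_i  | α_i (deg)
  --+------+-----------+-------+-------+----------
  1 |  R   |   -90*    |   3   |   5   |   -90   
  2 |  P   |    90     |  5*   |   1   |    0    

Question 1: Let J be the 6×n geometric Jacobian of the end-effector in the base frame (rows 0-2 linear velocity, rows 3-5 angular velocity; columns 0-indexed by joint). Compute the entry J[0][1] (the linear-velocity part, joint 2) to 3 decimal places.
1.000

prismatic axis z_1 = (1.0000,0.0000,0.0000)
J_v[:, 1] = z_1; J_ω[:, 1] = (0,0,0)
entry J[0][1] = 1.0000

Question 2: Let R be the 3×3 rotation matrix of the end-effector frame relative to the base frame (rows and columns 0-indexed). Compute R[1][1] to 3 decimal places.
End-effector y-axis (col 1 of R) = (-0.0000,1.0000,-0.0000)
R[1][1] = 1.0000

1.000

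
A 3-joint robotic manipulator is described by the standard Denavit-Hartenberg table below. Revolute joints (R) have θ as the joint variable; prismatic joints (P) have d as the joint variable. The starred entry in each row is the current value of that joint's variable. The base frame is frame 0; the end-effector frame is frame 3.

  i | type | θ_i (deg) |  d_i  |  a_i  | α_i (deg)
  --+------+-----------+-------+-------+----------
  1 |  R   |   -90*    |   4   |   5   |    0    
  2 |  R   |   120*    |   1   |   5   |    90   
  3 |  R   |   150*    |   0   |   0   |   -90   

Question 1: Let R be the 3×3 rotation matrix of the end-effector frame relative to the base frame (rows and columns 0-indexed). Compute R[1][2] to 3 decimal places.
-0.250

End-effector z-axis (col 2 of R) = (-0.4330,-0.2500,-0.8660)
R[1][2] = -0.2500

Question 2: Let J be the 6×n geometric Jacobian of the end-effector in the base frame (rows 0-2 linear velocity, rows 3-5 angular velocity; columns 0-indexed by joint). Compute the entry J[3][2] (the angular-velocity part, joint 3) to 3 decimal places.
0.500

axis z_2 = (0.5000,-0.8660,0.0000); lever o_n−o_2 = (0.0000,0.0000,0.0000)
cross product → J_v[:, 2] = (-0.0000,0.0000,0.0000)
J_ω[:, 2] = z_2
entry J[3][2] = 0.5000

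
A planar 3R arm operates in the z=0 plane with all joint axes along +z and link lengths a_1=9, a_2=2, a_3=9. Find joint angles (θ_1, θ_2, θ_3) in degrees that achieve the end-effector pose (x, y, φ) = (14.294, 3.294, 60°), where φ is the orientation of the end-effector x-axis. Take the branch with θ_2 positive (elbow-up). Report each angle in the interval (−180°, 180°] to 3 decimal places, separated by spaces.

wrist centre = target − a_3·(cos φ, sin φ) = (9.7940, -4.5002)
cos θ_2 = (116.1745−9²−2²)/(2·9·2) = 0.8660; θ_2 = 30.0077° (elbow-up)
β = atan2(-4.5002,9.7940) = -24.6782°; ψ = atan2(1.0002,10.7319) = 5.3247°
θ_1 = β − ψ = -30.0029°
θ_3 = φ − θ_1 − θ_2 = 59.9952° (wrapped to (-180°,180°])

-30.003 30.008 59.995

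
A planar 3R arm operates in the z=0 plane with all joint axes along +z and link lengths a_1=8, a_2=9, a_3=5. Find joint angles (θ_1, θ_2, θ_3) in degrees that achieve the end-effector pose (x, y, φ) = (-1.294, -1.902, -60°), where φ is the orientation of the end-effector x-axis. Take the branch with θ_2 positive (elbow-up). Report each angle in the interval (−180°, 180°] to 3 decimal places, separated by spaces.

59.998 150.002 90.001

wrist centre = target − a_3·(cos φ, sin φ) = (-3.7940, 2.4281)
cos θ_2 = (20.2902−8²−9²)/(2·8·9) = -0.8660; θ_2 = 150.0017° (elbow-up)
β = atan2(2.4281,-3.7940) = 147.3811°; ψ = atan2(4.4998,0.2056) = 87.3834°
θ_1 = β − ψ = 59.9977°
θ_3 = φ − θ_1 − θ_2 = 90.0006° (wrapped to (-180°,180°])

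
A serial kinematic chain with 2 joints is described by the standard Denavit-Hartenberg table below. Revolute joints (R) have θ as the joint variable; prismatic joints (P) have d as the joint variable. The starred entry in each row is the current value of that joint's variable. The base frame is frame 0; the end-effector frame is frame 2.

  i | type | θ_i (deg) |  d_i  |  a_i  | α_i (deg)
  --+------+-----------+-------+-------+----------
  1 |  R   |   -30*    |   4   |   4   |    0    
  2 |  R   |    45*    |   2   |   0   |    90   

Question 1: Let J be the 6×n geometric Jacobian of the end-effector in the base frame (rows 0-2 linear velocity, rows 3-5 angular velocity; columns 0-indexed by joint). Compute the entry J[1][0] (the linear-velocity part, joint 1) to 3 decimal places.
3.464

axis z_0 = ẑ; lever o_n−o_0 = (3.4641,-2.0000,6.0000)
cross product → J_v[:, 0] = (2.0000,3.4641,-0.0000)
J_ω[:, 0] = z_0
entry J[1][0] = 3.4641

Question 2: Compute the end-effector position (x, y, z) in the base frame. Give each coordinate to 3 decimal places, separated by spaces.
after link 1: o_1 = (3.4641, -2.0000, 4.0000)
after link 2: o_2 = (3.4641, -2.0000, 6.0000)

3.464 -2.000 6.000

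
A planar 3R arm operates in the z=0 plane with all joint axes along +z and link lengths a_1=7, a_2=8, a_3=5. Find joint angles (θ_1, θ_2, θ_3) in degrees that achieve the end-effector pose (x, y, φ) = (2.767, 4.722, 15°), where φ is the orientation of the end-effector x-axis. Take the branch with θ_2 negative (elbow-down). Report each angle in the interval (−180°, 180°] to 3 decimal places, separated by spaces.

wrist centre = target − a_3·(cos φ, sin φ) = (-2.0626, 3.4279)
cos θ_2 = (16.0050−7²−8²)/(2·7·8) = -0.8660; θ_2 = -150.0002° (elbow-down)
β = atan2(3.4279,-2.0626) = 121.0360°; ψ = atan2(-4.0000,0.0718) = -88.9719°
θ_1 = β − ψ = 210.0079°
θ_3 = φ − θ_1 − θ_2 = -45.0077° (wrapped to (-180°,180°])

-149.992 -150.000 -45.008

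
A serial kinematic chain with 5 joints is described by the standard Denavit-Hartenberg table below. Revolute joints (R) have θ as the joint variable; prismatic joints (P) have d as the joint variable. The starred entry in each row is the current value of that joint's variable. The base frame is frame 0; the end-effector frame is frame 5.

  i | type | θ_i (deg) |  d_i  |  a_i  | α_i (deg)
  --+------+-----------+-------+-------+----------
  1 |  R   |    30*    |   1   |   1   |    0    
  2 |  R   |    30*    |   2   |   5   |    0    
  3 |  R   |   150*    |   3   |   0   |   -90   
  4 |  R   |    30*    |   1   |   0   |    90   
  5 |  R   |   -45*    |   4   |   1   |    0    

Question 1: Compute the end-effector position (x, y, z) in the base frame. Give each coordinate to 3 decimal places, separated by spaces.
1.250 3.270 9.111

after link 1: o_1 = (0.8660, 0.5000, 1.0000)
after link 2: o_2 = (3.3660, 4.8301, 3.0000)
after link 3: o_3 = (3.3660, 4.8301, 6.0000)
after link 4: o_4 = (3.8660, 3.9641, 6.0000)
after link 5: o_5 = (1.2501, 3.2703, 9.1105)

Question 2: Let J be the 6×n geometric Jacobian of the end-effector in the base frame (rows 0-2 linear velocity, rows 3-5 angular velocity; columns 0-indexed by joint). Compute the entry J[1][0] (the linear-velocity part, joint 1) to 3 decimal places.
1.250

axis z_0 = ẑ; lever o_n−o_0 = (1.2501,3.2703,9.1105)
cross product → J_v[:, 0] = (-3.2703,1.2501,0.0000)
J_ω[:, 0] = z_0
entry J[1][0] = 1.2501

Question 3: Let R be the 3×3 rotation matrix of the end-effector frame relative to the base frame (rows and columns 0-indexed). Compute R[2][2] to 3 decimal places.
End-effector z-axis (col 2 of R) = (-0.4330,-0.2500,0.8660)
R[2][2] = 0.8660

0.866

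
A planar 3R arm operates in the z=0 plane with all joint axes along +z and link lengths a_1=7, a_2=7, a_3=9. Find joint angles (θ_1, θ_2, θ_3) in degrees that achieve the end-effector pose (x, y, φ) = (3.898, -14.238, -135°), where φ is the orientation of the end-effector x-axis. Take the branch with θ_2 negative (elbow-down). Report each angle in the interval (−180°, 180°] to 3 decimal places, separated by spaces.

wrist centre = target − a_3·(cos φ, sin φ) = (10.2620, -7.8740)
cos θ_2 = (167.3083−7²−7²)/(2·7·7) = 0.7072; θ_2 = -44.9902° (elbow-down)
β = atan2(-7.8740,10.2620) = -37.4992°; ψ = atan2(-4.9489,11.9506) = -22.4951°
θ_1 = β − ψ = -15.0041°
θ_3 = φ − θ_1 − θ_2 = -75.0058° (wrapped to (-180°,180°])

-15.004 -44.990 -75.006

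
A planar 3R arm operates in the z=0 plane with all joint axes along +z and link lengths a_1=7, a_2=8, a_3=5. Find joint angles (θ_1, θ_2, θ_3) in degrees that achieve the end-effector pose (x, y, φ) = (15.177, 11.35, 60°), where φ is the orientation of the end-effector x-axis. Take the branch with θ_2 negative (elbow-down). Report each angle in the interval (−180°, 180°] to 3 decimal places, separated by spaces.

wrist centre = target − a_3·(cos φ, sin φ) = (12.6770, 7.0199)
cos θ_2 = (209.9849−7²−8²)/(2·7·8) = 0.8659; θ_2 = -30.0101° (elbow-down)
β = atan2(7.0199,12.6770) = 28.9754°; ψ = atan2(-4.0012,13.9275) = -16.0288°
θ_1 = β − ψ = 45.0042°
θ_3 = φ − θ_1 − θ_2 = 45.0059° (wrapped to (-180°,180°])

45.004 -30.010 45.006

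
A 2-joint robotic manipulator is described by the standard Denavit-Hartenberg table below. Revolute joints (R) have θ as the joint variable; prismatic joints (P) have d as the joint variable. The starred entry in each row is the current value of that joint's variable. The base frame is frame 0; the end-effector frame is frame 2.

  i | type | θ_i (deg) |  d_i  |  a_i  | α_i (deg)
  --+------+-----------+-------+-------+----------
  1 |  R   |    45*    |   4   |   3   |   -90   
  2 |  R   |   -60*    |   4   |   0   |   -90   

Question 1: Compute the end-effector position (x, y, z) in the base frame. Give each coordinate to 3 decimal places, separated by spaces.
-0.707 4.950 4.000

after link 1: o_1 = (2.1213, 2.1213, 4.0000)
after link 2: o_2 = (-0.7071, 4.9497, 4.0000)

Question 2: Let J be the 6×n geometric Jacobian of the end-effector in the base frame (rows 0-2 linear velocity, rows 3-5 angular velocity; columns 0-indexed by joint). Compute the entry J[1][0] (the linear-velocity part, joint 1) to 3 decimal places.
axis z_0 = ẑ; lever o_n−o_0 = (-0.7071,4.9497,4.0000)
cross product → J_v[:, 0] = (-4.9497,-0.7071,0.0000)
J_ω[:, 0] = z_0
entry J[1][0] = -0.7071

-0.707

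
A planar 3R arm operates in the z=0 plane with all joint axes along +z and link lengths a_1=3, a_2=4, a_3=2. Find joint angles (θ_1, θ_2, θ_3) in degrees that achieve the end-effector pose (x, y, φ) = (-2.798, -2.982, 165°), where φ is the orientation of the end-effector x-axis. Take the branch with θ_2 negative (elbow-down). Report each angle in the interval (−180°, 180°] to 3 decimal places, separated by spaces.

wrist centre = target − a_3·(cos φ, sin φ) = (-0.8661, -3.4996)
cos θ_2 = (12.9977−3²−4²)/(2·3·4) = -0.5001; θ_2 = -120.0064° (elbow-down)
β = atan2(-3.4996,-0.8661) = -103.9012°; ψ = atan2(-3.4639,0.9996) = -73.9028°
θ_1 = β − ψ = -29.9984°
θ_3 = φ − θ_1 − θ_2 = -44.9952° (wrapped to (-180°,180°])

-29.998 -120.006 -44.995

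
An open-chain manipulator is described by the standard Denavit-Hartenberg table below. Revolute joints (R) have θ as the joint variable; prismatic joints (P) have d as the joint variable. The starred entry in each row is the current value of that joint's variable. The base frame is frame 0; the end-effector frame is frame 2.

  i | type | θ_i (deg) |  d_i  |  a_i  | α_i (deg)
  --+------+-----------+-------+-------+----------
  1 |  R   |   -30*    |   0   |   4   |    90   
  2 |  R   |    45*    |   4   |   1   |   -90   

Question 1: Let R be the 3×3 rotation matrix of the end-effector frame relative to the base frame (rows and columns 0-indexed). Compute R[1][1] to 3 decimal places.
0.866

End-effector y-axis (col 1 of R) = (0.5000,0.8660,-0.0000)
R[1][1] = 0.8660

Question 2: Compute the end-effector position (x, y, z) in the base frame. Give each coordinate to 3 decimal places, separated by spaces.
2.076 -5.818 0.707

after link 1: o_1 = (3.4641, -2.0000, 0.0000)
after link 2: o_2 = (2.0765, -5.8177, 0.7071)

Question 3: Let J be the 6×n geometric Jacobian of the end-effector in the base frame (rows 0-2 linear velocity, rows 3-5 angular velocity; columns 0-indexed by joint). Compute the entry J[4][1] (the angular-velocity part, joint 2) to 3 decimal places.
axis z_1 = (-0.5000,-0.8660,0.0000); lever o_n−o_1 = (-1.3876,-3.8177,0.7071)
cross product → J_v[:, 1] = (-0.6124,0.3536,0.7071)
J_ω[:, 1] = z_1
entry J[4][1] = -0.8660

-0.866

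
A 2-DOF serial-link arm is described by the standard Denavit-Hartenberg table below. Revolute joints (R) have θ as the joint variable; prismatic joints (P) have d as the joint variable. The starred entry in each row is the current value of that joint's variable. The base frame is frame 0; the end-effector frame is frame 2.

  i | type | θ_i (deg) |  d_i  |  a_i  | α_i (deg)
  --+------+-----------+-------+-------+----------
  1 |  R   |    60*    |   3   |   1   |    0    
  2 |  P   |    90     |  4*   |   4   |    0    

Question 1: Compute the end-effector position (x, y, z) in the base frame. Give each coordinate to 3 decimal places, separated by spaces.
-2.964 2.866 7.000

after link 1: o_1 = (0.5000, 0.8660, 3.0000)
after link 2: o_2 = (-2.9641, 2.8660, 7.0000)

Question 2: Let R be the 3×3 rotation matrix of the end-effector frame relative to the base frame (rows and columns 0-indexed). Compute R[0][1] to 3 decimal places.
-0.500

End-effector y-axis (col 1 of R) = (-0.5000,-0.8660,0.0000)
R[0][1] = -0.5000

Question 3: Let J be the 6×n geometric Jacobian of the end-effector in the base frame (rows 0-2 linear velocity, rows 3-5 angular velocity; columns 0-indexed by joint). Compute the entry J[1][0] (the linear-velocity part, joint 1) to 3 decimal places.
-2.964

axis z_0 = ẑ; lever o_n−o_0 = (-2.9641,2.8660,7.0000)
cross product → J_v[:, 0] = (-2.8660,-2.9641,0.0000)
J_ω[:, 0] = z_0
entry J[1][0] = -2.9641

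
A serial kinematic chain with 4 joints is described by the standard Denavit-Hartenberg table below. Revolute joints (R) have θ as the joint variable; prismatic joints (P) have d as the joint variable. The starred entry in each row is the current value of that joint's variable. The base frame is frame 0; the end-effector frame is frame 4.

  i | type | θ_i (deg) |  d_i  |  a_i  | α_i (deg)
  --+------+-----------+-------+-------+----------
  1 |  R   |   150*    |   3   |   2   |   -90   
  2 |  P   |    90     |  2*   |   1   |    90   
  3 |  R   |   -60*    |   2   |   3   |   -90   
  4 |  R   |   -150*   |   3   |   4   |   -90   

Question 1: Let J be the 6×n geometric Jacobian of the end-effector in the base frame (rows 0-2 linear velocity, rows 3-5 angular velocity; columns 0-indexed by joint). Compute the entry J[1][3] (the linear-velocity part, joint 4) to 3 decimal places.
axis z_3 = (-0.2500,-0.4330,-0.8660); lever o_n−o_3 = (-3.9821,-2.8971,-0.8660)
cross product → J_v[:, 3] = (-2.1340,3.2321,-1.0000)
J_ω[:, 3] = z_3
entry J[1][3] = 3.2321

3.232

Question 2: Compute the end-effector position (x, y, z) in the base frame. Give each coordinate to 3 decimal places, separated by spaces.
after link 1: o_1 = (-1.7321, 1.0000, 3.0000)
after link 2: o_2 = (-2.7321, -0.7321, 2.0000)
after link 3: o_3 = (-3.1651, 2.5179, 0.5000)
after link 4: o_4 = (-7.1471, -0.3792, -0.3660)

-7.147 -0.379 -0.366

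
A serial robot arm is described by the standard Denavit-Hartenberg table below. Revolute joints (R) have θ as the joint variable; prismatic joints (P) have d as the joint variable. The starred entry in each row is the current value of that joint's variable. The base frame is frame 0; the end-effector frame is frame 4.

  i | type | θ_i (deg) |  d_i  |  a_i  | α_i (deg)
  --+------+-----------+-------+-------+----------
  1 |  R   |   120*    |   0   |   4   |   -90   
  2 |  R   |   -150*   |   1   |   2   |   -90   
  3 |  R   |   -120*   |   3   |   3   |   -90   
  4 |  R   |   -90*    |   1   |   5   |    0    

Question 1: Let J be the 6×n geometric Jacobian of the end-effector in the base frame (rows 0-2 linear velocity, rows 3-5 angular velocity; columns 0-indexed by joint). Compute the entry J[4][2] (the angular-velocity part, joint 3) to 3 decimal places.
0.433

axis z_2 = (-0.2500,0.4330,0.8660); lever o_n−o_2 = (-4.9575,2.3905,6.6112)
cross product → J_v[:, 2] = (0.7925,-2.6405,1.5490)
J_ω[:, 2] = z_2
entry J[4][2] = 0.4330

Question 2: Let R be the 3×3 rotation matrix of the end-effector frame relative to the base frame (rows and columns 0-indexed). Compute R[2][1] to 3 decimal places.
-0.250

End-effector y-axis (col 1 of R) = (-0.9665,-0.0580,-0.2500)
R[2][1] = -0.2500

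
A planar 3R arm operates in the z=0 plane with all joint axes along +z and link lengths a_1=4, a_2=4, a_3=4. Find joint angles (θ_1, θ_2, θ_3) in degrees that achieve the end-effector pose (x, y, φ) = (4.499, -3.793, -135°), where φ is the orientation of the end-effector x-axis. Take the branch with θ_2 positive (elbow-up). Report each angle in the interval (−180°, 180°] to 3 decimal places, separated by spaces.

wrist centre = target − a_3·(cos φ, sin φ) = (7.3274, -0.9646)
cos θ_2 = (54.6216−4²−4²)/(2·4·4) = 0.7069; θ_2 = 45.0148° (elbow-up)
β = atan2(-0.9646,7.3274) = -7.4992°; ψ = atan2(2.8292,6.8277) = 22.5074°
θ_1 = β − ψ = -30.0066°
θ_3 = φ − θ_1 − θ_2 = -150.0082° (wrapped to (-180°,180°])

-30.007 45.015 -150.008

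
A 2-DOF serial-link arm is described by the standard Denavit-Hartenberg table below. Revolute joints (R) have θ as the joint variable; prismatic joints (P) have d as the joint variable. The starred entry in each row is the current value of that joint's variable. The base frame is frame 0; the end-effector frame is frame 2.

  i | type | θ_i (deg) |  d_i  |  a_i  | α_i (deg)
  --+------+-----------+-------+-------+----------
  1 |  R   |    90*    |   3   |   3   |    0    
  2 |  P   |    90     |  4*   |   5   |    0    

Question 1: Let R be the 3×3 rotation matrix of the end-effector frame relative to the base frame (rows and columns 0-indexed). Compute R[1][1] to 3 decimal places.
End-effector y-axis (col 1 of R) = (-0.0000,-1.0000,0.0000)
R[1][1] = -1.0000

-1.000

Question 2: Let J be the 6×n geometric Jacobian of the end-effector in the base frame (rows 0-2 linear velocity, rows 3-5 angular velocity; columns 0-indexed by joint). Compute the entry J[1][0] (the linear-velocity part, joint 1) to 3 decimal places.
axis z_0 = ẑ; lever o_n−o_0 = (-5.0000,3.0000,7.0000)
cross product → J_v[:, 0] = (-3.0000,-5.0000,0.0000)
J_ω[:, 0] = z_0
entry J[1][0] = -5.0000

-5.000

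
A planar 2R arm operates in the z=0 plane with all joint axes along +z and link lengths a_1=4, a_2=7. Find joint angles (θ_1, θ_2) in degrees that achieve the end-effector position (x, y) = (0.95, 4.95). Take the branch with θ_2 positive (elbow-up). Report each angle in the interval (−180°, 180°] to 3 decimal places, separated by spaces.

-21.721 134.996

cos θ_2 = (25.4050−4²−7²)/(2·4·7) = -0.7071; θ_2 = 134.9957° (elbow-up)
β = atan2(4.9500,0.9500) = 79.1359°; ψ = atan2(4.9501,-0.9494) = 100.8568°
θ_1 = β − ψ = -21.7209°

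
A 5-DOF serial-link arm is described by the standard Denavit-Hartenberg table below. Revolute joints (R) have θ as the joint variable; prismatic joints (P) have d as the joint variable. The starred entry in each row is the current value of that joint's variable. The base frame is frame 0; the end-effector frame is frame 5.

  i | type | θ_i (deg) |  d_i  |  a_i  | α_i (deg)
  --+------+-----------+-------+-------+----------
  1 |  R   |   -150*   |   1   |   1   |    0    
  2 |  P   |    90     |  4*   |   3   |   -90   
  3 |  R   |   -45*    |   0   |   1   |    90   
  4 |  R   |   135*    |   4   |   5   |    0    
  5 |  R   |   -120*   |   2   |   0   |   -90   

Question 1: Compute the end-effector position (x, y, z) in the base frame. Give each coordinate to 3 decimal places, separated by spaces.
0.678 3.897 7.450

after link 1: o_1 = (-0.8660, -0.5000, 1.0000)
after link 2: o_2 = (0.6340, -3.0981, 5.0000)
after link 3: o_3 = (0.9875, -3.7104, 5.7071)
after link 4: o_4 = (1.3852, 2.6719, 6.0355)
after link 5: o_5 = (0.6781, 3.8966, 7.4497)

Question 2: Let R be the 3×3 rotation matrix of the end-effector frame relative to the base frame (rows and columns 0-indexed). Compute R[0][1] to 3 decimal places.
End-effector y-axis (col 1 of R) = (0.3536,-0.6124,-0.7071)
R[0][1] = 0.3536

0.354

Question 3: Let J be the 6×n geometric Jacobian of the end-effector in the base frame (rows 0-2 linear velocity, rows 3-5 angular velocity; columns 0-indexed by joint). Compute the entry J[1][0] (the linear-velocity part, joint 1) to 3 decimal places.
axis z_0 = ẑ; lever o_n−o_0 = (0.6781,3.8966,7.4497)
cross product → J_v[:, 0] = (-3.8966,0.6781,0.0000)
J_ω[:, 0] = z_0
entry J[1][0] = 0.6781

0.678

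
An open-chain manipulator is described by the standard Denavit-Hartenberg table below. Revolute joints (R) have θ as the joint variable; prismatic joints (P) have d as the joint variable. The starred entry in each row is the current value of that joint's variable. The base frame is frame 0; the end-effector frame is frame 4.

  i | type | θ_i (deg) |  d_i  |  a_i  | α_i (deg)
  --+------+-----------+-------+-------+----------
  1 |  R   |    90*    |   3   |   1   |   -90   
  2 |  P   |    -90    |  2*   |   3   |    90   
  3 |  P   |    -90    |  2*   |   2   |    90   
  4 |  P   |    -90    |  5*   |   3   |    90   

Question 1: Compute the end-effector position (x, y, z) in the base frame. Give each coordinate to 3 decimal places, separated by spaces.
after link 1: o_1 = (0.0000, 1.0000, 3.0000)
after link 2: o_2 = (-2.0000, 1.0000, 6.0000)
after link 3: o_3 = (-0.0000, -1.0000, 6.0000)
after link 4: o_4 = (0.0000, 2.0000, 1.0000)

0.000 2.000 1.000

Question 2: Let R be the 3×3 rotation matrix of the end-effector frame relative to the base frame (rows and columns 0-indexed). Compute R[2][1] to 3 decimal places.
End-effector y-axis (col 1 of R) = (0.0000,-0.0000,-1.0000)
R[2][1] = -1.0000

-1.000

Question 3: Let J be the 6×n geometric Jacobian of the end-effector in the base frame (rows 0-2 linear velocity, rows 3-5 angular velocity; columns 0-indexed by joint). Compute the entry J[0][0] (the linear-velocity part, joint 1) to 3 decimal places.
-2.000

axis z_0 = ẑ; lever o_n−o_0 = (0.0000,2.0000,1.0000)
cross product → J_v[:, 0] = (-2.0000,0.0000,0.0000)
J_ω[:, 0] = z_0
entry J[0][0] = -2.0000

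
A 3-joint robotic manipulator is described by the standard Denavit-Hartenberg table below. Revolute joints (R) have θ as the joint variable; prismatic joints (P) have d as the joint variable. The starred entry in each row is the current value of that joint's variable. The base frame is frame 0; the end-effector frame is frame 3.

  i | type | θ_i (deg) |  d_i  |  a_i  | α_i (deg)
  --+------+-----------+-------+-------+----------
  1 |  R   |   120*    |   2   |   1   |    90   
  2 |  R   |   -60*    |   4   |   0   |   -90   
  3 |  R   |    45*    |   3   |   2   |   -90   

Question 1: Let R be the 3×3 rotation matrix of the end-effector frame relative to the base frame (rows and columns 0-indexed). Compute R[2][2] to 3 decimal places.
End-effector z-axis (col 2 of R) = (-0.4356,-0.6597,0.6124)
R[2][2] = 0.6124

0.612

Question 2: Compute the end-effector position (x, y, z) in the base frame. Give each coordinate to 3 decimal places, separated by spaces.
0.087 5.021 2.275

after link 1: o_1 = (-0.5000, 0.8660, 2.0000)
after link 2: o_2 = (2.9641, 2.8660, 2.0000)
after link 3: o_3 = (0.0868, 5.0213, 2.2753)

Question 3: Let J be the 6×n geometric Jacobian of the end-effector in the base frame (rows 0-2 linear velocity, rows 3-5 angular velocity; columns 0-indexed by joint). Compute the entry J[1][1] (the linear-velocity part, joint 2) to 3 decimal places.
-0.238

axis z_1 = (0.8660,0.5000,0.0000); lever o_n−o_1 = (0.5868,4.1553,0.2753)
cross product → J_v[:, 1] = (0.1376,-0.2384,3.3052)
J_ω[:, 1] = z_1
entry J[1][1] = -0.2384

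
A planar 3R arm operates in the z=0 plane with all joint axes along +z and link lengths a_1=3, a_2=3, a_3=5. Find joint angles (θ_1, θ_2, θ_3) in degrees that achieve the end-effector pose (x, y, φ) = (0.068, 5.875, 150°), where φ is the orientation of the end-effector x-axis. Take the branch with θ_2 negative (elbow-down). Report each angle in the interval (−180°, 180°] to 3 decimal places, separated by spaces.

59.988 -44.972 134.984

wrist centre = target − a_3·(cos φ, sin φ) = (4.3981, 3.3750)
cos θ_2 = (30.7341−3²−3²)/(2·3·3) = 0.7075; θ_2 = -44.9720° (elbow-down)
β = atan2(3.3750,4.3981) = 37.5016°; ψ = atan2(-2.1203,5.1224) = -22.4860°
θ_1 = β − ψ = 59.9876°
θ_3 = φ − θ_1 − θ_2 = 134.9844° (wrapped to (-180°,180°])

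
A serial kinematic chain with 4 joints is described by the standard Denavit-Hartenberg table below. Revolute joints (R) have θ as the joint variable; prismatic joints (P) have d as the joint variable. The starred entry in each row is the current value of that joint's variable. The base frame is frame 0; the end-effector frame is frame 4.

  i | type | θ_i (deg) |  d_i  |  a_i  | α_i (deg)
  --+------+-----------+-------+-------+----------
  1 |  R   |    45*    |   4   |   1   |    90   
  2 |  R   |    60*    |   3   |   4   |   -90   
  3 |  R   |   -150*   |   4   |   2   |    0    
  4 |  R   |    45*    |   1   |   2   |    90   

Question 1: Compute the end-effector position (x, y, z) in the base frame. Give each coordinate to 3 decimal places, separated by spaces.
2.459 -5.930 8.016

after link 1: o_1 = (0.7071, 0.7071, 4.0000)
after link 2: o_2 = (4.2426, -0.0000, 7.4641)
after link 3: o_3 = (1.8879, -3.7690, 7.9641)
after link 4: o_4 = (2.4585, -5.9304, 8.0158)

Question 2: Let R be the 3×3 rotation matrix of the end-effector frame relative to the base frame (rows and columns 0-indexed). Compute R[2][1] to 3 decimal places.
0.500

End-effector y-axis (col 1 of R) = (-0.6124,-0.6124,0.5000)
R[2][1] = 0.5000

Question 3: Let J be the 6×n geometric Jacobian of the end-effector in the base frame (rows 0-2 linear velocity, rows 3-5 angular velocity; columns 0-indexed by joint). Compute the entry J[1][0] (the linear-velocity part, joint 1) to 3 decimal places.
axis z_0 = ẑ; lever o_n−o_0 = (2.4585,-5.9304,8.0158)
cross product → J_v[:, 0] = (5.9304,2.4585,-0.0000)
J_ω[:, 0] = z_0
entry J[1][0] = 2.4585

2.459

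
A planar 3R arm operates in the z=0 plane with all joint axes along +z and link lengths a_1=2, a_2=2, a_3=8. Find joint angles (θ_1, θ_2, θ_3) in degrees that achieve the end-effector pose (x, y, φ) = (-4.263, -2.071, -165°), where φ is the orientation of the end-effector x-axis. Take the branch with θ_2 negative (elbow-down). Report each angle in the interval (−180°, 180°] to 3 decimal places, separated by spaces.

29.984 -59.983 -135.001

wrist centre = target − a_3·(cos φ, sin φ) = (3.4644, -0.0004)
cos θ_2 = (12.0021−2²−2²)/(2·2·2) = 0.5003; θ_2 = -59.9825° (elbow-down)
β = atan2(-0.0004,3.4644) = -0.0074°; ψ = atan2(-1.7317,3.0005) = -29.9913°
θ_1 = β − ψ = 29.9839°
θ_3 = φ − θ_1 − θ_2 = -135.0013° (wrapped to (-180°,180°])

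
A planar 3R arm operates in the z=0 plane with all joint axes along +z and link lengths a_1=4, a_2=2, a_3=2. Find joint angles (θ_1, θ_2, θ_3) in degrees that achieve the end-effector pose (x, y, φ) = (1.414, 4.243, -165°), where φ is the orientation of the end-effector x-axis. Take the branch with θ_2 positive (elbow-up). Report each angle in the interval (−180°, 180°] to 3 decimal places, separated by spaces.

45.008 29.986 120.006

wrist centre = target − a_3·(cos φ, sin φ) = (3.3459, 4.7606)
cos θ_2 = (33.8584−4²−2²)/(2·4·2) = 0.8661; θ_2 = 29.9857° (elbow-up)
β = atan2(4.7606,3.3459) = 54.8998°; ψ = atan2(0.9996,5.7323) = 9.8915°
θ_1 = β − ψ = 45.0084°
θ_3 = φ − θ_1 − θ_2 = 120.0059° (wrapped to (-180°,180°])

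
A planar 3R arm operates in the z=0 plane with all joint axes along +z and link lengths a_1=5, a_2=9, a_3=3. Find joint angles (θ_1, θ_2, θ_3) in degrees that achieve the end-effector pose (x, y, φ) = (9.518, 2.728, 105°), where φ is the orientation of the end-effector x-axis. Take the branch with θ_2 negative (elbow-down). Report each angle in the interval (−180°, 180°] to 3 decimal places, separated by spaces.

wrist centre = target − a_3·(cos φ, sin φ) = (10.2945, -0.1698)
cos θ_2 = (106.0047−5²−9²)/(2·5·9) = 0.0001; θ_2 = -89.9970° (elbow-down)
β = atan2(-0.1698,10.2945) = -0.9448°; ψ = atan2(-9.0000,5.0005) = -60.9431°
θ_1 = β − ψ = 59.9983°
θ_3 = φ − θ_1 − θ_2 = 134.9987° (wrapped to (-180°,180°])

59.998 -89.997 134.999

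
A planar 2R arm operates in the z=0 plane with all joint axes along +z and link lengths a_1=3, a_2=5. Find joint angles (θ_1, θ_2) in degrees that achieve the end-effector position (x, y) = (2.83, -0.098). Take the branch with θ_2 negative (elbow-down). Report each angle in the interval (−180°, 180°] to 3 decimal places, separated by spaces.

cos θ_2 = (8.0185−3²−5²)/(2·3·5) = -0.8660; θ_2 = -150.0028° (elbow-down)
β = atan2(-0.0980,2.8300) = -1.9833°; ψ = atan2(-2.4998,-1.3302) = -118.0194°
θ_1 = β − ψ = 116.0361°

116.036 -150.003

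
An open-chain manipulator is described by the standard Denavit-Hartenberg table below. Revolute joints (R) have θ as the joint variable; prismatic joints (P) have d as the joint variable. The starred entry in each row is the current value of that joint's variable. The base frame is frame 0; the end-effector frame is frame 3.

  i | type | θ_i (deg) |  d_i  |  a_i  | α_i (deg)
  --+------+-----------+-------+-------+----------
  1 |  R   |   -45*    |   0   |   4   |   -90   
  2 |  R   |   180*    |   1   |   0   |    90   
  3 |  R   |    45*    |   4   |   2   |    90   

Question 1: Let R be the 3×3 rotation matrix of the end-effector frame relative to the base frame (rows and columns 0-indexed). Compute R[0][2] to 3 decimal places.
End-effector z-axis (col 2 of R) = (-1.0000,-0.0000,-0.0000)
R[0][2] = -1.0000

-1.000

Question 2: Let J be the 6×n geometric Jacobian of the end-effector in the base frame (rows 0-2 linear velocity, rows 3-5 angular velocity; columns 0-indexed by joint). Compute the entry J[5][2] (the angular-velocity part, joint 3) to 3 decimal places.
axis z_2 = (0.0000,0.0000,-1.0000); lever o_n−o_2 = (0.0000,2.0000,-4.0000)
cross product → J_v[:, 2] = (2.0000,0.0000,0.0000)
J_ω[:, 2] = z_2
entry J[5][2] = -1.0000

-1.000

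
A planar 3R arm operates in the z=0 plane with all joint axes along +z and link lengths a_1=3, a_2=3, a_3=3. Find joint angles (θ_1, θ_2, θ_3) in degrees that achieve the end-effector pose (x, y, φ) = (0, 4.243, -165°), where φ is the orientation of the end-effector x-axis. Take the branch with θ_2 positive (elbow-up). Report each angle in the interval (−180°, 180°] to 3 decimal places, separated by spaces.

45.013 29.977 120.010

wrist centre = target − a_3·(cos φ, sin φ) = (2.8978, 5.0195)
cos θ_2 = (33.5921−3²−3²)/(2·3·3) = 0.8662; θ_2 = 29.9770° (elbow-up)
β = atan2(5.0195,2.8978) = 60.0018°; ψ = atan2(1.4990,5.5987) = 14.9885°
θ_1 = β − ψ = 45.0133°
θ_3 = φ − θ_1 − θ_2 = 120.0097° (wrapped to (-180°,180°])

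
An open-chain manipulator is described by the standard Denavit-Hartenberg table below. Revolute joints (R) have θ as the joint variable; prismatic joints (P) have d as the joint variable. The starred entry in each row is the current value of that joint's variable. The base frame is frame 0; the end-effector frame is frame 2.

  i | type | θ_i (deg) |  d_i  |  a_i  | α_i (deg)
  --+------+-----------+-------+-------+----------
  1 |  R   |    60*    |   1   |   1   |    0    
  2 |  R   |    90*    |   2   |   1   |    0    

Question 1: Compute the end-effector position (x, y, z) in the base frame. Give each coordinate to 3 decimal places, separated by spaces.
after link 1: o_1 = (0.5000, 0.8660, 1.0000)
after link 2: o_2 = (-0.3660, 1.3660, 3.0000)

-0.366 1.366 3.000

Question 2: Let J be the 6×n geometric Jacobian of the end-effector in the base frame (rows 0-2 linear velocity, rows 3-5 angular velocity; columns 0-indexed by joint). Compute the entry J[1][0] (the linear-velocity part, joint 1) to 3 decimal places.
-0.366

axis z_0 = ẑ; lever o_n−o_0 = (-0.3660,1.3660,3.0000)
cross product → J_v[:, 0] = (-1.3660,-0.3660,0.0000)
J_ω[:, 0] = z_0
entry J[1][0] = -0.3660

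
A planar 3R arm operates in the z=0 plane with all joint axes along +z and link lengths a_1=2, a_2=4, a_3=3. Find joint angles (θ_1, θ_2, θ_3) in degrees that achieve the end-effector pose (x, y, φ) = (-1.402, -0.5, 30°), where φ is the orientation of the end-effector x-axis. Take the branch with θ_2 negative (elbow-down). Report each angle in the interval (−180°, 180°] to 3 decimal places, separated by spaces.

-90.002 -89.998 -150.000

wrist centre = target − a_3·(cos φ, sin φ) = (-4.0001, -2.0000)
cos θ_2 = (20.0006−2²−4²)/(2·2·4) = 0.0000; θ_2 = -89.9978° (elbow-down)
β = atan2(-2.0000,-4.0001) = -153.4354°; ψ = atan2(-4.0000,2.0002) = -63.4332°
θ_1 = β − ψ = -90.0022°
θ_3 = φ − θ_1 − θ_2 = -150.0000° (wrapped to (-180°,180°])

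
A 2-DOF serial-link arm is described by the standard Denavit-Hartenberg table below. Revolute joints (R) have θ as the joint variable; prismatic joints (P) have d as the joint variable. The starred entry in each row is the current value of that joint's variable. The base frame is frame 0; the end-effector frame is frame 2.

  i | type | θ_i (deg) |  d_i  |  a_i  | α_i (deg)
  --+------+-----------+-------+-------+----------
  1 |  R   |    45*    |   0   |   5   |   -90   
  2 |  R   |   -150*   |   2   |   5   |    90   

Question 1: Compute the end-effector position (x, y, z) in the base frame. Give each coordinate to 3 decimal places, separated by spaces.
-0.941 1.888 2.500

after link 1: o_1 = (3.5355, 3.5355, 0.0000)
after link 2: o_2 = (-0.9405, 1.8879, 2.5000)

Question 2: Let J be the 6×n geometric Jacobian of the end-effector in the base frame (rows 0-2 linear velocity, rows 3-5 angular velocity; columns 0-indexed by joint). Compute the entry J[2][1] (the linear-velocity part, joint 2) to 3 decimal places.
axis z_1 = (-0.7071,0.7071,0.0000); lever o_n−o_1 = (-4.4761,-1.6476,2.5000)
cross product → J_v[:, 1] = (1.7678,1.7678,4.3301)
J_ω[:, 1] = z_1
entry J[2][1] = 4.3301

4.330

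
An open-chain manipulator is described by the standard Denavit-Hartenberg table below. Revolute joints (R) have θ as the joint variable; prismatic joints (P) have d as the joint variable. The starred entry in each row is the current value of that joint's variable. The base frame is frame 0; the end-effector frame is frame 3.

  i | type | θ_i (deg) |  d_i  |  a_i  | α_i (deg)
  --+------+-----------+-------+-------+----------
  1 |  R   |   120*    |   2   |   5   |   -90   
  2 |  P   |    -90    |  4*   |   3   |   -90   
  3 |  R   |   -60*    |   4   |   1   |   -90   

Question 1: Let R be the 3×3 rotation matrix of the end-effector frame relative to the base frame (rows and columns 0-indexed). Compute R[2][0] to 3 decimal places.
0.500

End-effector x-axis (col 0 of R) = (-0.7500,-0.4330,0.5000)
R[2][0] = 0.5000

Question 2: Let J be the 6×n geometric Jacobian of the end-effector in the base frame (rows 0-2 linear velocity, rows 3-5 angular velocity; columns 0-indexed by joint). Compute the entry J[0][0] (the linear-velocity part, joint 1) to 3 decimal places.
axis z_0 = ẑ; lever o_n−o_0 = (-8.7141,5.3612,5.5000)
cross product → J_v[:, 0] = (-5.3612,-8.7141,0.0000)
J_ω[:, 0] = z_0
entry J[0][0] = -5.3612

-5.361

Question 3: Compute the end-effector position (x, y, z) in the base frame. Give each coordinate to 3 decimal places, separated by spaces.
-8.714 5.361 5.500

after link 1: o_1 = (-2.5000, 4.3301, 2.0000)
after link 2: o_2 = (-5.9641, 2.3301, 5.0000)
after link 3: o_3 = (-8.7141, 5.3612, 5.5000)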